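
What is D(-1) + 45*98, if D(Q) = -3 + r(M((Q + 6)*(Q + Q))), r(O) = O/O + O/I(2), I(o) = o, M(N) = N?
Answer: 4403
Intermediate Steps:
r(O) = 1 + O/2 (r(O) = O/O + O/2 = 1 + O*(½) = 1 + O/2)
D(Q) = -2 + Q*(6 + Q) (D(Q) = -3 + (1 + ((Q + 6)*(Q + Q))/2) = -3 + (1 + ((6 + Q)*(2*Q))/2) = -3 + (1 + (2*Q*(6 + Q))/2) = -3 + (1 + Q*(6 + Q)) = -2 + Q*(6 + Q))
D(-1) + 45*98 = (-2 - (6 - 1)) + 45*98 = (-2 - 1*5) + 4410 = (-2 - 5) + 4410 = -7 + 4410 = 4403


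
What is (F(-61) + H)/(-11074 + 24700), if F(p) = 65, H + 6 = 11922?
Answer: 11981/13626 ≈ 0.87928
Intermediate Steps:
H = 11916 (H = -6 + 11922 = 11916)
(F(-61) + H)/(-11074 + 24700) = (65 + 11916)/(-11074 + 24700) = 11981/13626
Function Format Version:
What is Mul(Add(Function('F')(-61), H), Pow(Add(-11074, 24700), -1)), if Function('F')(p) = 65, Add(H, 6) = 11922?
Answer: Rational(11981, 13626) ≈ 0.87928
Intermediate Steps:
H = 11916 (H = Add(-6, 11922) = 11916)
Mul(Add(Function('F')(-61), H), Pow(Add(-11074, 24700), -1)) = Mul(Add(65, 11916), Pow(Add(-11074, 24700), -1)) = Mul(11981, Pow(13626, -1)) = Mul(11981, Rational(1, 13626)) = Rational(11981, 13626)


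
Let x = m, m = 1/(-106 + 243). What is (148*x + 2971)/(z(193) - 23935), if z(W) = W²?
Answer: 135725/608006 ≈ 0.22323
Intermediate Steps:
m = 1/137 ≈ 0.0072993
x = 1/137 ≈ 0.0072993
(148*x + 2971)/(z(193) - 23935) = (148*(1/137) + 2971)/(193² - 23935) = (148/137 + 2971)/(37249 - 23935) = (407175/137)/13314 = (407175/137)*(1/13314) = 135725/608006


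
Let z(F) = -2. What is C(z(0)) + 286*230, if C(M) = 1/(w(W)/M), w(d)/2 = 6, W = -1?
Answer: 394679/6 ≈ 65780.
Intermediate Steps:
w(d) = 12 (w(d) = 2*6 = 12)
C(M) = M/12 (C(M) = 1/(12/M) = M/12)
C(z(0)) + 286*230 = (1/12)*(-2) + 286*230 = -⅙ + 65780 = 394679/6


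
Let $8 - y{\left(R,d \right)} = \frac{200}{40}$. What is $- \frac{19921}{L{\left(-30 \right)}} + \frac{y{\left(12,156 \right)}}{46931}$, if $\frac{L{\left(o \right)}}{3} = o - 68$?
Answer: $\frac{934913333}{13797714} \approx 67.759$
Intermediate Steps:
$y{\left(R,d \right)} = 3$ ($y{\left(R,d \right)} = 8 - \frac{200}{40} = 8 - 200 \cdot \frac{1}{40} = 8 - 5 = 3$)
$L{\left(o \right)} = -204 + 3 o$ ($L{\left(o \right)} = 3 \left(o - 68\right) = 3 \left(-68 + o\right) = -204 + 3 o$)
$- \frac{19921}{L{\left(-30 \right)}} + \frac{y{\left(12,156 \right)}}{46931} = - \frac{19921}{-204 + 3 \left(-30\right)} + \frac{3}{46931} = - \frac{19921}{-204 - 90} + 3 \cdot \frac{1}{46931} = - \frac{19921}{-294} + \frac{3}{46931} = \left(-19921\right) \left(- \frac{1}{294}\right) + \frac{3}{46931} = \frac{19921}{294} + \frac{3}{46931} = \frac{934913333}{13797714}$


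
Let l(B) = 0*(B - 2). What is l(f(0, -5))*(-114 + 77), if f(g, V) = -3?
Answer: 0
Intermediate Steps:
l(B) = 0 (l(B) = 0*(-2 + B) = 0)
l(f(0, -5))*(-114 + 77) = 0*(-114 + 77) = 0*(-37) = 0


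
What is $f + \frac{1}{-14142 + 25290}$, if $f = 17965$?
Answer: $\frac{200273821}{11148} \approx 17965.0$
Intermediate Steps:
$f + \frac{1}{-14142 + 25290} = 17965 + \frac{1}{-14142 + 25290} = 17965 + \frac{1}{11148} = \frac{200273821}{11148}$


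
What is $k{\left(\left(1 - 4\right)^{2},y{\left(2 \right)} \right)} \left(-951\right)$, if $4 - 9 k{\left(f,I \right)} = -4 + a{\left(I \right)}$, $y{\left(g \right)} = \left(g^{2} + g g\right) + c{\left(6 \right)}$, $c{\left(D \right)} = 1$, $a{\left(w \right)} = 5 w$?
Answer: $\frac{11729}{3} \approx 3909.7$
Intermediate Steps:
$y{\left(g \right)} = 1 + 2 g^{2}$ ($y{\left(g \right)} = \left(g^{2} + g g\right) + 1 = \left(g^{2} + g^{2}\right) + 1 = 2 g^{2} + 1 = 1 + 2 g^{2}$)
$k{\left(f,I \right)} = \frac{8}{9} - \frac{5 I}{9}$ ($k{\left(f,I \right)} = \frac{4}{9} - \frac{-4 + 5 I}{9} = \frac{4}{9} - \left(- \frac{4}{9} + \frac{5 I}{9}\right) = \frac{8}{9} - \frac{5 I}{9}$)
$k{\left(\left(1 - 4\right)^{2},y{\left(2 \right)} \right)} \left(-951\right) = \left(\frac{8}{9} - \frac{5 \left(1 + 2 \cdot 2^{2}\right)}{9}\right) \left(-951\right) = \left(\frac{8}{9} - \frac{5 \left(1 + 2 \cdot 4\right)}{9}\right) \left(-951\right) = \left(\frac{8}{9} - \frac{5 \left(1 + 8\right)}{9}\right) \left(-951\right) = \left(\frac{8}{9} - 5\right) \left(-951\right) = \left(- \frac{37}{9}\right) \left(-951\right) = \frac{11729}{3}$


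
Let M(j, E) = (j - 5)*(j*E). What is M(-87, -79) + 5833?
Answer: -626483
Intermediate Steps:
M(j, E) = E*j*(-5 + j) (M(j, E) = (-5 + j)*(E*j) = E*j*(-5 + j))
M(-87, -79) + 5833 = -79*(-87)*(-5 - 87) + 5833 = -79*(-87)*(-92) + 5833 = -632316 + 5833 = -626483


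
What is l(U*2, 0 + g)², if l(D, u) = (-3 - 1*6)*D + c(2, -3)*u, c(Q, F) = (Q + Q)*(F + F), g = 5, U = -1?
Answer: 10404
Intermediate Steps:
c(Q, F) = 4*F*Q (c(Q, F) = (2*Q)*(2*F) = 4*F*Q)
l(D, u) = -24*u - 9*D (l(D, u) = (-3 - 1*6)*D + (4*(-3)*2)*u = (-3 - 6)*D - 24*u = -9*D - 24*u = -24*u - 9*D)
l(U*2, 0 + g)² = (-24*(0 + 5) - (-9)*2)² = (-24*5 - 9*(-2))² = (-120 + 18)² = (-102)² = 10404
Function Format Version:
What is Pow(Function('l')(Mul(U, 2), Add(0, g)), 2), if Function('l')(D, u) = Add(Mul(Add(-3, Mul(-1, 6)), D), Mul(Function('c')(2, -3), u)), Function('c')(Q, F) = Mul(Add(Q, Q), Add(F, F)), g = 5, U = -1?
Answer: 10404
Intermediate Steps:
Function('c')(Q, F) = Mul(4, F, Q) (Function('c')(Q, F) = Mul(Mul(2, Q), Mul(2, F)) = Mul(4, F, Q))
Function('l')(D, u) = Add(Mul(-24, u), Mul(-9, D)) (Function('l')(D, u) = Add(Mul(Add(-3, Mul(-1, 6)), D), Mul(Mul(4, -3, 2), u)) = Add(Mul(Add(-3, -6), D), Mul(-24, u)) = Add(Mul(-9, D), Mul(-24, u)) = Add(Mul(-24, u), Mul(-9, D)))
Pow(Function('l')(Mul(U, 2), Add(0, g)), 2) = Pow(Add(Mul(-24, Add(0, 5)), Mul(-9, Mul(-1, 2))), 2) = Pow(Add(Mul(-24, 5), Mul(-9, -2)), 2) = Pow(Add(-120, 18), 2) = Pow(-102, 2) = 10404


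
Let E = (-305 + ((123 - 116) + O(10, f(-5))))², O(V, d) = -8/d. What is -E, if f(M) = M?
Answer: -2196324/25 ≈ -87853.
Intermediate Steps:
E = 2196324/25 (E = (-305 + ((123 - 116) - 8/(-5)))² = (-305 + (7 - 8*(-⅕)))² = (-305 + (7 + 8/5))² = (-305 + 43/5)² = (-1482/5)² = 2196324/25 ≈ 87853.)
-E = -1*2196324/25 = -2196324/25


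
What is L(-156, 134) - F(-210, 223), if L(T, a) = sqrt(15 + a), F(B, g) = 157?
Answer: -157 + sqrt(149) ≈ -144.79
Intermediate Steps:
L(-156, 134) - F(-210, 223) = sqrt(15 + 134) - 1*157 = sqrt(149) - 157 = -157 + sqrt(149)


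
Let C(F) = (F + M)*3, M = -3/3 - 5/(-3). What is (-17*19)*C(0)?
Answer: -646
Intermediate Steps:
M = 2/3 (M = -3*1/3 - 5*(-1/3) = -1 + 5/3 = 2/3 ≈ 0.66667)
C(F) = 2 + 3*F (C(F) = (F + 2/3)*3 = (2/3 + F)*3 = 2 + 3*F)
(-17*19)*C(0) = (-17*19)*(2 + 3*0) = -323*(2 + 0) = -323*2 = -646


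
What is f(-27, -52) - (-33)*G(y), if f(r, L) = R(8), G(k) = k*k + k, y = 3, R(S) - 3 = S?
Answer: 407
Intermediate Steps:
R(S) = 3 + S
G(k) = k + k**2 (G(k) = k**2 + k = k + k**2)
f(r, L) = 11 (f(r, L) = 3 + 8 = 11)
f(-27, -52) - (-33)*G(y) = 11 - (-33)*3*(1 + 3) = 11 - (-33)*3*4 = 11 - (-33)*12 = 11 - 1*(-396) = 11 + 396 = 407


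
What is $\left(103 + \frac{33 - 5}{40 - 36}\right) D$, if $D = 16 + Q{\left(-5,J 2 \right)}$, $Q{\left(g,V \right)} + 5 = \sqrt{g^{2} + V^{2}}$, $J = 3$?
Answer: $1210 + 110 \sqrt{61} \approx 2069.1$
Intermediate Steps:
$Q{\left(g,V \right)} = -5 + \sqrt{V^{2} + g^{2}}$ ($Q{\left(g,V \right)} = -5 + \sqrt{g^{2} + V^{2}} = -5 + \sqrt{V^{2} + g^{2}}$)
$D = 11 + \sqrt{61}$ ($D = 16 - \left(5 - \sqrt{\left(3 \cdot 2\right)^{2} + \left(-5\right)^{2}}\right) = 16 - \left(5 - \sqrt{6^{2} + 25}\right) = 16 - \left(5 - \sqrt{36 + 25}\right) = 16 - \left(5 - \sqrt{61}\right) = 11 + \sqrt{61} \approx 18.81$)
$\left(103 + \frac{33 - 5}{40 - 36}\right) D = \left(103 + \frac{33 - 5}{40 - 36}\right) \left(11 + \sqrt{61}\right) = \left(103 + \frac{28}{4}\right) \left(11 + \sqrt{61}\right) = \left(103 + 28 \cdot \frac{1}{4}\right) \left(11 + \sqrt{61}\right) = \left(103 + 7\right) \left(11 + \sqrt{61}\right) = 110 \left(11 + \sqrt{61}\right) = 1210 + 110 \sqrt{61}$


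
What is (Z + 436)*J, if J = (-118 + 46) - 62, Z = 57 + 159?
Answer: -87368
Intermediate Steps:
Z = 216
J = -134 (J = -72 - 62 = -134)
(Z + 436)*J = (216 + 436)*(-134) = 652*(-134) = -87368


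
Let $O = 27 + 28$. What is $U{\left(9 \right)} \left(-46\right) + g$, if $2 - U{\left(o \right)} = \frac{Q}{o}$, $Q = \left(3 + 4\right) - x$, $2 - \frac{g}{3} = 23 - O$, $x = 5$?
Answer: $\frac{182}{9} \approx 20.222$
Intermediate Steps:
$O = 55$
$g = 102$ ($g = 6 - 3 \left(23 - 55\right) = 6 - -96 = 6 + 96 = 102$)
$Q = 2$ ($Q = \left(3 + 4\right) - 5 = 7 - 5 = 2$)
$U{\left(o \right)} = 2 - \frac{2}{o}$
$U{\left(9 \right)} \left(-46\right) + g = \left(2 - \frac{2}{9}\right) \left(-46\right) + 102 = \frac{16}{9} \left(-46\right) + 102 = - \frac{736}{9} + 102 = \frac{182}{9}$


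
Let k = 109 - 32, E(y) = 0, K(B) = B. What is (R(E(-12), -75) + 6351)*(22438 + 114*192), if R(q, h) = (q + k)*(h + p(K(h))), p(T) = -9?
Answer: -5186142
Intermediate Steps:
k = 77
R(q, h) = (-9 + h)*(77 + q) (R(q, h) = (q + 77)*(h - 9) = (77 + q)*(-9 + h) = (-9 + h)*(77 + q))
(R(E(-12), -75) + 6351)*(22438 + 114*192) = ((-693 - 9*0 + 77*(-75) - 75*0) + 6351)*(22438 + 114*192) = ((-693 + 0 - 5775 + 0) + 6351)*(22438 + 21888) = (-6468 + 6351)*44326 = -117*44326 = -5186142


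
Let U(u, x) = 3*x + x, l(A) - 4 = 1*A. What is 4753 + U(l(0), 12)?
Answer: 4801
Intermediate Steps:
l(A) = 4 + A (l(A) = 4 + 1*A = 4 + A)
U(u, x) = 4*x
4753 + U(l(0), 12) = 4753 + 4*12 = 4753 + 48 = 4801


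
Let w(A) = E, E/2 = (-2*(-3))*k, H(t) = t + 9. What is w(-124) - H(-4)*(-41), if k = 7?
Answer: 289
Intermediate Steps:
H(t) = 9 + t
E = 84 (E = 2*(-2*(-3)*7) = 2*(6*7) = 2*42 = 84)
w(A) = 84
w(-124) - H(-4)*(-41) = 84 - (9 - 4)*(-41) = 84 - 5*(-41) = 84 - 1*(-205) = 84 + 205 = 289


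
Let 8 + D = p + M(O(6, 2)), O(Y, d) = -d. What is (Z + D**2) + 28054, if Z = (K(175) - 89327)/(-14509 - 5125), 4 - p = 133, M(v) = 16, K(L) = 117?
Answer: 419181420/9817 ≈ 42700.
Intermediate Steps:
p = -129 (p = 4 - 1*133 = 4 - 133 = -129)
D = -121 (D = -8 + (-129 + 16) = -8 - 113 = -121)
Z = 44605/9817 (Z = (117 - 89327)/(-14509 - 5125) = -89210/(-19634) = -89210*(-1/19634) = 44605/9817 ≈ 4.5436)
(Z + D**2) + 28054 = (44605/9817 + (-121)**2) + 28054 = (44605/9817 + 14641) + 28054 = 143775302/9817 + 28054 = 419181420/9817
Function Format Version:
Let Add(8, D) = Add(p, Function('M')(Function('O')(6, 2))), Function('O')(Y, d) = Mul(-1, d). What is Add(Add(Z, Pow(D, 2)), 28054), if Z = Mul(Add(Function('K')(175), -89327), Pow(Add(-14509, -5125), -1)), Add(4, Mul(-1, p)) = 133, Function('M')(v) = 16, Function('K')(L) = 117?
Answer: Rational(419181420, 9817) ≈ 42700.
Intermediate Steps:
p = -129 (p = Add(4, Mul(-1, 133)) = Add(4, -133) = -129)
D = -121 (D = Add(-8, Add(-129, 16)) = Add(-8, -113) = -121)
Z = Rational(44605, 9817) (Z = Mul(Add(117, -89327), Pow(Add(-14509, -5125), -1)) = Mul(-89210, Pow(-19634, -1)) = Mul(-89210, Rational(-1, 19634)) = Rational(44605, 9817) ≈ 4.5436)
Add(Add(Z, Pow(D, 2)), 28054) = Add(Add(Rational(44605, 9817), Pow(-121, 2)), 28054) = Add(Add(Rational(44605, 9817), 14641), 28054) = Add(Rational(143775302, 9817), 28054) = Rational(419181420, 9817)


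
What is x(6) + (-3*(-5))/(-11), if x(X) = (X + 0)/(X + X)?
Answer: -19/22 ≈ -0.86364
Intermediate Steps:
x(X) = ½ (x(X) = X/((2*X)) = X*(1/(2*X)) = ½)
x(6) + (-3*(-5))/(-11) = ½ + (-3*(-5))/(-11) = ½ - 1/11*15 = ½ - 15/11 = -19/22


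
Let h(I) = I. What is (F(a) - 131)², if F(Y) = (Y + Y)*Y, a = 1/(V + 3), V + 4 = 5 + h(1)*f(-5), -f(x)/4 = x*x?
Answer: 364389700609/21233664 ≈ 17161.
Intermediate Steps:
f(x) = -4*x² (f(x) = -4*x*x = -4*x²)
V = -99 (V = -4 + (5 + 1*(-4*(-5)²)) = -4 + (5 + 1*(-4*25)) = -4 + (5 + 1*(-100)) = -4 + (5 - 100) = -4 - 95 = -99)
a = -1/96 (a = 1/(-99 + 3) = 1/(-96) = -1/96 ≈ -0.010417)
F(Y) = 2*Y² (F(Y) = (2*Y)*Y = 2*Y²)
(F(a) - 131)² = (2*(-1/96)² - 131)² = (2*(1/9216) - 131)² = (1/4608 - 131)² = (-603647/4608)² = 364389700609/21233664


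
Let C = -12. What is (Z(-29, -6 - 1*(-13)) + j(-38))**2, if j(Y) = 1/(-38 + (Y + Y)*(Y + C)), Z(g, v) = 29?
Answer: 11902591801/14152644 ≈ 841.02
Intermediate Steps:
j(Y) = 1/(-38 + 2*Y*(-12 + Y)) (j(Y) = 1/(-38 + (Y + Y)*(Y - 12)) = 1/(-38 + (2*Y)*(-12 + Y)) = 1/(-38 + 2*Y*(-12 + Y)))
(Z(-29, -6 - 1*(-13)) + j(-38))**2 = (29 + 1/(2*(-19 + (-38)**2 - 12*(-38))))**2 = (29 + 1/(2*(-19 + 1444 + 456)))**2 = (29 + (1/2)/1881)**2 = (29 + (1/2)*(1/1881))**2 = (29 + 1/3762)**2 = (109099/3762)**2 = 11902591801/14152644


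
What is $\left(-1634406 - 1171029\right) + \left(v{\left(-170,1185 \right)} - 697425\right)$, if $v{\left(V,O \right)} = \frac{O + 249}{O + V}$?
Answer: $- \frac{3555401466}{1015} \approx -3.5029 \cdot 10^{6}$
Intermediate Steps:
$v{\left(V,O \right)} = \frac{249 + O}{O + V}$
$\left(-1634406 - 1171029\right) + \left(v{\left(-170,1185 \right)} - 697425\right) = \left(-1634406 - 1171029\right) - \left(697425 - \frac{249 + 1185}{1185 - 170}\right) = -2805435 - \left(697425 - \frac{1}{1015} \cdot 1434\right) = -2805435 + \left(\frac{1}{1015} \cdot 1434 - 697425\right) = -2805435 + \left(\frac{1434}{1015} - 697425\right) = -2805435 - \frac{707884941}{1015} = - \frac{3555401466}{1015}$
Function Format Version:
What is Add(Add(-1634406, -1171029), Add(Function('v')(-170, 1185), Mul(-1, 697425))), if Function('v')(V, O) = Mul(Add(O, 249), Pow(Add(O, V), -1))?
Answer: Rational(-3555401466, 1015) ≈ -3.5029e+6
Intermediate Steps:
Function('v')(V, O) = Mul(Pow(Add(O, V), -1), Add(249, O)) (Function('v')(V, O) = Mul(Add(249, O), Pow(Add(O, V), -1)) = Mul(Pow(Add(O, V), -1), Add(249, O)))
Add(Add(-1634406, -1171029), Add(Function('v')(-170, 1185), Mul(-1, 697425))) = Add(Add(-1634406, -1171029), Add(Mul(Pow(Add(1185, -170), -1), Add(249, 1185)), Mul(-1, 697425))) = Add(-2805435, Add(Mul(Pow(1015, -1), 1434), -697425)) = Add(-2805435, Add(Mul(Rational(1, 1015), 1434), -697425)) = Add(-2805435, Add(Rational(1434, 1015), -697425)) = Add(-2805435, Rational(-707884941, 1015)) = Rational(-3555401466, 1015)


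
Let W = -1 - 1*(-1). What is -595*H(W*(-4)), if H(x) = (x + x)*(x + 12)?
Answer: 0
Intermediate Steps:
W = 0 (W = -1 + 1 = 0)
H(x) = 2*x*(12 + x) (H(x) = (2*x)*(12 + x) = 2*x*(12 + x))
-595*H(W*(-4)) = -1190*0*(-4)*(12 + 0*(-4)) = -1190*0*(12 + 0) = -1190*0*12 = -595*0 = 0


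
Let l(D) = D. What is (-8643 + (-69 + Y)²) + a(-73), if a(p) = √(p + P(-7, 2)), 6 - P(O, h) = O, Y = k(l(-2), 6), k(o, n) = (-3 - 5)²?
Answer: -8618 + 2*I*√15 ≈ -8618.0 + 7.746*I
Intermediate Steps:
k(o, n) = 64 (k(o, n) = (-8)² = 64)
Y = 64
P(O, h) = 6 - O
a(p) = √(13 + p) (a(p) = √(p + (6 - 1*(-7))) = √(p + (6 + 7)) = √(p + 13) = √(13 + p))
(-8643 + (-69 + Y)²) + a(-73) = (-8643 + (-69 + 64)²) + √(13 - 73) = (-8643 + (-5)²) + √(-60) = (-8643 + 25) + 2*I*√15 = -8618 + 2*I*√15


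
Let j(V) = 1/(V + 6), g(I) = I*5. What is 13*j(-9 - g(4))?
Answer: -13/23 ≈ -0.56522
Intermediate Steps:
g(I) = 5*I
j(V) = 1/(6 + V)
13*j(-9 - g(4)) = 13/(6 + (-9 - 5*4)) = 13/(6 + (-9 - 1*20)) = 13/(6 + (-9 - 20)) = 13/(6 - 29) = 13/(-23) = 13*(-1/23) = -13/23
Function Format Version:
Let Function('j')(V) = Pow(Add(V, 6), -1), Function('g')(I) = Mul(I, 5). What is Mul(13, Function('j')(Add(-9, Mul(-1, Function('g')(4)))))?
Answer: Rational(-13, 23) ≈ -0.56522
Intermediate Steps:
Function('g')(I) = Mul(5, I)
Function('j')(V) = Pow(Add(6, V), -1)
Mul(13, Function('j')(Add(-9, Mul(-1, Function('g')(4))))) = Mul(13, Pow(Add(6, Add(-9, Mul(-1, Mul(5, 4)))), -1)) = Mul(13, Pow(Add(6, Add(-9, Mul(-1, 20))), -1)) = Mul(13, Pow(Add(6, Add(-9, -20)), -1)) = Mul(13, Pow(Add(6, -29), -1)) = Mul(13, Pow(-23, -1)) = Mul(13, Rational(-1, 23)) = Rational(-13, 23)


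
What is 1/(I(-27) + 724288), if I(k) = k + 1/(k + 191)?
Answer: 164/118778805 ≈ 1.3807e-6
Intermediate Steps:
I(k) = k + 1/(191 + k)
1/(I(-27) + 724288) = 1/((1 + (-27)**2 + 191*(-27))/(191 - 27) + 724288) = 1/((1 + 729 - 5157)/164 + 724288) = 1/((1/164)*(-4427) + 724288) = 1/(-4427/164 + 724288) = 1/(118778805/164) = 164/118778805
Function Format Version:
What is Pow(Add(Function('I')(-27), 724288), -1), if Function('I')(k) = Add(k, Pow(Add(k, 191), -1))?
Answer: Rational(164, 118778805) ≈ 1.3807e-6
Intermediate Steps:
Function('I')(k) = Add(k, Pow(Add(191, k), -1))
Pow(Add(Function('I')(-27), 724288), -1) = Pow(Add(Mul(Pow(Add(191, -27), -1), Add(1, Pow(-27, 2), Mul(191, -27))), 724288), -1) = Pow(Add(Mul(Pow(164, -1), Add(1, 729, -5157)), 724288), -1) = Pow(Add(Mul(Rational(1, 164), -4427), 724288), -1) = Pow(Add(Rational(-4427, 164), 724288), -1) = Pow(Rational(118778805, 164), -1) = Rational(164, 118778805)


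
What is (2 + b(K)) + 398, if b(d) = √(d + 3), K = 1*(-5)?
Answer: 400 + I*√2 ≈ 400.0 + 1.4142*I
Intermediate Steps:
K = -5
b(d) = √(3 + d)
(2 + b(K)) + 398 = (2 + √(3 - 5)) + 398 = (2 + √(-2)) + 398 = (2 + I*√2) + 398 = 400 + I*√2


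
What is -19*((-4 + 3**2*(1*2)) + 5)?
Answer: -361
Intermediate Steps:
-19*((-4 + 3**2*(1*2)) + 5) = -19*((-4 + 9*2) + 5) = -19*((-4 + 18) + 5) = -19*(14 + 5) = -19*19 = -361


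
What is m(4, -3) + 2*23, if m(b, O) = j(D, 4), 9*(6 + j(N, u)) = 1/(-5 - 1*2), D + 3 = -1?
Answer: 2519/63 ≈ 39.984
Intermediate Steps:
D = -4 (D = -3 - 1 = -4)
j(N, u) = -379/63 (j(N, u) = -6 + 1/(9*(-5 - 1*2)) = -6 + 1/(9*(-5 - 2)) = -6 + (⅑)/(-7) = -6 + (⅑)*(-⅐) = -6 - 1/63 = -379/63)
m(b, O) = -379/63
m(4, -3) + 2*23 = -379/63 + 2*23 = -379/63 + 46 = 2519/63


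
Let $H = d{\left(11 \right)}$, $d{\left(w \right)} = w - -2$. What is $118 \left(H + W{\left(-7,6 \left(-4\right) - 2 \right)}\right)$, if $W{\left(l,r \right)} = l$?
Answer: $708$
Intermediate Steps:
$d{\left(w \right)} = 2 + w$ ($d{\left(w \right)} = w + 2 = 2 + w$)
$H = 13$ ($H = 2 + 11 = 13$)
$118 \left(H + W{\left(-7,6 \left(-4\right) - 2 \right)}\right) = 118 \left(13 - 7\right) = 118 \cdot 6 = 708$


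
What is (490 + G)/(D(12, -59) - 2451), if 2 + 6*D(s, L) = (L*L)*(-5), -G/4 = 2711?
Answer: 62124/32113 ≈ 1.9345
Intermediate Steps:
G = -10844 (G = -4*2711 = -10844)
D(s, L) = -⅓ - 5*L²/6 (D(s, L) = -⅓ + ((L*L)*(-5))/6 = -⅓ + (L²*(-5))/6 = -⅓ + (-5*L²)/6 = -⅓ - 5*L²/6)
(490 + G)/(D(12, -59) - 2451) = (490 - 10844)/((-⅓ - ⅚*(-59)²) - 2451) = -10354/((-⅓ - ⅚*3481) - 2451) = -10354/((-⅓ - 17405/6) - 2451) = -10354/(-17407/6 - 2451) = -10354/(-32113/6) = -10354*(-6/32113) = 62124/32113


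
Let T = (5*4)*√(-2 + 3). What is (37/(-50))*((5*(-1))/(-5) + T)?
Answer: -777/50 ≈ -15.540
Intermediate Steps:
T = 20 (T = 20*√1 = 20*1 = 20)
(37/(-50))*((5*(-1))/(-5) + T) = (37/(-50))*((5*(-1))/(-5) + 20) = (37*(-1/50))*(-5*(-⅕) + 20) = -37*(1 + 20)/50 = -37/50*21 = -777/50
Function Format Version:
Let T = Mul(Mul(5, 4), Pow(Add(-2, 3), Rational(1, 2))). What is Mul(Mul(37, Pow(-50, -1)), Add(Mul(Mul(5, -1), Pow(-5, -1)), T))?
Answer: Rational(-777, 50) ≈ -15.540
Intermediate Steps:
T = 20 (T = Mul(20, Pow(1, Rational(1, 2))) = Mul(20, 1) = 20)
Mul(Mul(37, Pow(-50, -1)), Add(Mul(Mul(5, -1), Pow(-5, -1)), T)) = Mul(Mul(37, Pow(-50, -1)), Add(Mul(Mul(5, -1), Pow(-5, -1)), 20)) = Mul(Mul(37, Rational(-1, 50)), Add(Mul(-5, Rational(-1, 5)), 20)) = Mul(Rational(-37, 50), Add(1, 20)) = Mul(Rational(-37, 50), 21) = Rational(-777, 50)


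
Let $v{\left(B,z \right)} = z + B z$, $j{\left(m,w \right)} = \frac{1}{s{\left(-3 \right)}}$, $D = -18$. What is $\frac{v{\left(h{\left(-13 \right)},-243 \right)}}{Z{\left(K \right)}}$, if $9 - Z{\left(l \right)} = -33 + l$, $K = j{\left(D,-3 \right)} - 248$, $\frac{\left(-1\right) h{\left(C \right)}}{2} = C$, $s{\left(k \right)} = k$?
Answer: $- \frac{19683}{871} \approx -22.598$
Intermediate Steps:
$h{\left(C \right)} = - 2 C$
$j{\left(m,w \right)} = - \frac{1}{3}$ ($j{\left(m,w \right)} = \frac{1}{-3} = - \frac{1}{3}$)
$K = - \frac{745}{3}$ ($K = - \frac{1}{3} - 248 = - \frac{745}{3} \approx -248.33$)
$Z{\left(l \right)} = 42 - l$ ($Z{\left(l \right)} = 9 - \left(-33 + l\right) = 42 - l$)
$\frac{v{\left(h{\left(-13 \right)},-243 \right)}}{Z{\left(K \right)}} = \frac{\left(-243\right) \left(1 - -26\right)}{42 - - \frac{745}{3}} = \frac{\left(-243\right) \left(1 + 26\right)}{42 + \frac{745}{3}} = \frac{\left(-243\right) 27}{\frac{871}{3}} = \left(-6561\right) \frac{3}{871} = - \frac{19683}{871}$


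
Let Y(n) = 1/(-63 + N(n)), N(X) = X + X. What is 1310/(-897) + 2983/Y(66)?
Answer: 184625509/897 ≈ 2.0583e+5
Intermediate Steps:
N(X) = 2*X
Y(n) = 1/(-63 + 2*n)
1310/(-897) + 2983/Y(66) = 1310/(-897) + 2983/(1/(-63 + 2*66)) = 1310*(-1/897) + 2983/(1/(-63 + 132)) = -1310/897 + 2983/(1/69) = -1310/897 + 2983*69 = -1310/897 + 205827 = 184625509/897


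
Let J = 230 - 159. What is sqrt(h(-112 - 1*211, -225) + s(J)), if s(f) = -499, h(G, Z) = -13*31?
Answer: I*sqrt(902) ≈ 30.033*I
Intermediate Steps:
J = 71
h(G, Z) = -403
sqrt(h(-112 - 1*211, -225) + s(J)) = sqrt(-403 - 499) = sqrt(-902) = I*sqrt(902)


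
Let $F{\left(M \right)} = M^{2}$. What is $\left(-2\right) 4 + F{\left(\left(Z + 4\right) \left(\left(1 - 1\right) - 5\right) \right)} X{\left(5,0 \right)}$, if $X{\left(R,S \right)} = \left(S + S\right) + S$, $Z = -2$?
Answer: $-8$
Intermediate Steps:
$X{\left(R,S \right)} = 3 S$ ($X{\left(R,S \right)} = 2 S + S = 3 S$)
$\left(-2\right) 4 + F{\left(\left(Z + 4\right) \left(\left(1 - 1\right) - 5\right) \right)} X{\left(5,0 \right)} = \left(-2\right) 4 + \left(\left(-2 + 4\right) \left(\left(1 - 1\right) - 5\right)\right)^{2} \cdot 3 \cdot 0 = -8 + \left(2 \left(0 - 5\right)\right)^{2} \cdot 0 = -8 + \left(2 \left(-5\right)\right)^{2} \cdot 0 = -8 + \left(-10\right)^{2} \cdot 0 = -8 + 100 \cdot 0 = -8 + 0 = -8$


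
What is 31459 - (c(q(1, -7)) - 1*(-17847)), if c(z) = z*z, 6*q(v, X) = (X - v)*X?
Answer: 121724/9 ≈ 13525.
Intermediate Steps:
q(v, X) = X*(X - v)/6 (q(v, X) = ((X - v)*X)/6 = (X*(X - v))/6 = X*(X - v)/6)
c(z) = z**2
31459 - (c(q(1, -7)) - 1*(-17847)) = 31459 - (((1/6)*(-7)*(-7 - 1*1))**2 - 1*(-17847)) = 31459 - (((1/6)*(-7)*(-7 - 1))**2 + 17847) = 31459 - (((1/6)*(-7)*(-8))**2 + 17847) = 31459 - ((28/3)**2 + 17847) = 31459 - (784/9 + 17847) = 31459 - 1*161407/9 = 31459 - 161407/9 = 121724/9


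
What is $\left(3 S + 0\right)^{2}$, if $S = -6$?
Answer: $324$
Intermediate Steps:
$\left(3 S + 0\right)^{2} = \left(3 \left(-6\right) + 0\right)^{2} = \left(-18 + 0\right)^{2} = \left(-18\right)^{2} = 324$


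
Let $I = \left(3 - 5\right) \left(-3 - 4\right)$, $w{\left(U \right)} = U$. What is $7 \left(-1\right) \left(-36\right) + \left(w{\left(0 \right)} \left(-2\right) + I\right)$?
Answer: $266$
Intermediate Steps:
$I = 14$ ($I = \left(-2\right) \left(-7\right) = 14$)
$7 \left(-1\right) \left(-36\right) + \left(w{\left(0 \right)} \left(-2\right) + I\right) = 7 \left(-1\right) \left(-36\right) + \left(0 \left(-2\right) + 14\right) = \left(-7\right) \left(-36\right) + \left(0 + 14\right) = 252 + 14 = 266$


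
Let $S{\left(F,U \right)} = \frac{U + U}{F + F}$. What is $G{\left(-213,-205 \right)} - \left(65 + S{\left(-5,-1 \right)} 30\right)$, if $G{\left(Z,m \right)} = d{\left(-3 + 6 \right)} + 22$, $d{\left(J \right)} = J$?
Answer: $-46$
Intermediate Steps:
$G{\left(Z,m \right)} = 25$ ($G{\left(Z,m \right)} = \left(-3 + 6\right) + 22 = 3 + 22 = 25$)
$S{\left(F,U \right)} = \frac{U}{F}$ ($S{\left(F,U \right)} = \frac{2 U}{2 F} = 2 U \frac{1}{2 F} = \frac{U}{F}$)
$G{\left(-213,-205 \right)} - \left(65 + S{\left(-5,-1 \right)} 30\right) = 25 - \left(65 + - \frac{1}{-5} \cdot 30\right) = 25 - \left(65 + \left(-1\right) \left(- \frac{1}{5}\right) 30\right) = 25 - \left(65 + \frac{1}{5} \cdot 30\right) = 25 - \left(65 + 6\right) = 25 - 71 = -46$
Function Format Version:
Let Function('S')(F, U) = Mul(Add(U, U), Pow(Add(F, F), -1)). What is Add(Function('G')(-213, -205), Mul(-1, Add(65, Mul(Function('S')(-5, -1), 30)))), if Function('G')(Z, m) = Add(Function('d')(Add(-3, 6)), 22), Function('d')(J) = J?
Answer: -46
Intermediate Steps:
Function('G')(Z, m) = 25 (Function('G')(Z, m) = Add(Add(-3, 6), 22) = Add(3, 22) = 25)
Function('S')(F, U) = Mul(U, Pow(F, -1)) (Function('S')(F, U) = Mul(Mul(2, U), Pow(Mul(2, F), -1)) = Mul(Mul(2, U), Mul(Rational(1, 2), Pow(F, -1))) = Mul(U, Pow(F, -1)))
Add(Function('G')(-213, -205), Mul(-1, Add(65, Mul(Function('S')(-5, -1), 30)))) = Add(25, Mul(-1, Add(65, Mul(Mul(-1, Pow(-5, -1)), 30)))) = Add(25, Mul(-1, Add(65, Mul(Mul(-1, Rational(-1, 5)), 30)))) = Add(25, Mul(-1, Add(65, Mul(Rational(1, 5), 30)))) = Add(25, Mul(-1, Add(65, 6))) = Add(25, Mul(-1, 71)) = Add(25, -71) = -46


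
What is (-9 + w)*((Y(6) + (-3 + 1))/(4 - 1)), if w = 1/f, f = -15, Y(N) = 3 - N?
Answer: 136/9 ≈ 15.111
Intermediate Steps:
w = -1/15 (w = 1/(-15) = -1/15 ≈ -0.066667)
(-9 + w)*((Y(6) + (-3 + 1))/(4 - 1)) = (-9 - 1/15)*(((3 - 1*6) + (-3 + 1))/(4 - 1)) = -136*((3 - 6) - 2)/(15*3) = -136*(-3 - 2)/(15*3) = -(-136)/(3*3) = -136/15*(-5/3) = 136/9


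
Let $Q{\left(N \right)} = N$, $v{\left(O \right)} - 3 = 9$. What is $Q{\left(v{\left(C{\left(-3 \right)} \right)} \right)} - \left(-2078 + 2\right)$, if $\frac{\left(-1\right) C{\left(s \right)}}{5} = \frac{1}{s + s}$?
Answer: $2088$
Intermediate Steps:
$C{\left(s \right)} = - \frac{5}{2 s}$ ($C{\left(s \right)} = - \frac{5}{s + s} = - \frac{5}{2 s}$)
$v{\left(O \right)} = 12$ ($v{\left(O \right)} = 3 + 9 = 12$)
$Q{\left(v{\left(C{\left(-3 \right)} \right)} \right)} - \left(-2078 + 2\right) = 12 - \left(-2078 + 2\right) = 12 - -2076 = 12 + 2076 = 2088$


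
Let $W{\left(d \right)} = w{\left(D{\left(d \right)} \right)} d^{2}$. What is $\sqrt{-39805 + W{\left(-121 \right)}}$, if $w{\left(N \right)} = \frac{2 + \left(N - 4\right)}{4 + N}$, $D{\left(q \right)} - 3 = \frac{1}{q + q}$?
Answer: $\frac{2 i \sqrt{27029330778}}{1693} \approx 194.22 i$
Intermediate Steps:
$D{\left(q \right)} = 3 + \frac{1}{2 q}$ ($D{\left(q \right)} = 3 + \frac{1}{q + q} = 3 + \frac{1}{2 q}$)
$w{\left(N \right)} = \frac{-2 + N}{4 + N}$ ($w{\left(N \right)} = \frac{2 + \left(N - 4\right)}{4 + N} = \frac{2 + \left(-4 + N\right)}{4 + N} = \frac{-2 + N}{4 + N}$)
$W{\left(d \right)} = \frac{d^{2} \left(1 + \frac{1}{2 d}\right)}{7 + \frac{1}{2 d}}$ ($W{\left(d \right)} = \frac{-2 + \left(3 + \frac{1}{2 d}\right)}{4 + \left(3 + \frac{1}{2 d}\right)} d^{2} = \frac{1 + \frac{1}{2 d}}{7 + \frac{1}{2 d}} d^{2} = \frac{d^{2} \left(1 + \frac{1}{2 d}\right)}{7 + \frac{1}{2 d}}$)
$\sqrt{-39805 + W{\left(-121 \right)}} = \sqrt{-39805 + \frac{\left(-121\right)^{2} \left(1 + 2 \left(-121\right)\right)}{1 + 14 \left(-121\right)}} = \sqrt{-39805 + \frac{14641 \left(1 - 242\right)}{1 - 1694}} = \sqrt{-39805 + 14641 \frac{1}{-1693} \left(-241\right)} = \sqrt{-39805 + 14641 \left(- \frac{1}{1693}\right) \left(-241\right)} = \sqrt{-39805 + \frac{3528481}{1693}} = \sqrt{- \frac{63861384}{1693}} = \frac{2 i \sqrt{27029330778}}{1693}$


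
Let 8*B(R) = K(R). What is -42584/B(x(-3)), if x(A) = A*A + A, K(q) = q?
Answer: -170336/3 ≈ -56779.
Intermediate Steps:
x(A) = A + A**2 (x(A) = A**2 + A = A + A**2)
B(R) = R/8
-42584/B(x(-3)) = -42584*(-8/(3*(1 - 3))) = -42584/((-3*(-2))/8) = -42584/((1/8)*6) = -42584/3/4 = -42584*4/3 = -170336/3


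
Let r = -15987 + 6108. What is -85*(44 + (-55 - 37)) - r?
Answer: 13959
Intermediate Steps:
r = -9879
-85*(44 + (-55 - 37)) - r = -85*(44 + (-55 - 37)) - 1*(-9879) = -85*(44 - 92) + 9879 = -85*(-48) + 9879 = 4080 + 9879 = 13959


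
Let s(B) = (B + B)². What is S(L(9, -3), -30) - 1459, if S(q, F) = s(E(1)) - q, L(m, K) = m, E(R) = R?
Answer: -1464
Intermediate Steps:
s(B) = 4*B² (s(B) = (2*B)² = 4*B²)
S(q, F) = 4 - q (S(q, F) = 4*1² - q = 4*1 - q = 4 - q)
S(L(9, -3), -30) - 1459 = (4 - 1*9) - 1459 = (4 - 9) - 1459 = -5 - 1459 = -1464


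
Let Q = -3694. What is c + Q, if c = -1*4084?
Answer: -7778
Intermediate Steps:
c = -4084
c + Q = -4084 - 3694 = -7778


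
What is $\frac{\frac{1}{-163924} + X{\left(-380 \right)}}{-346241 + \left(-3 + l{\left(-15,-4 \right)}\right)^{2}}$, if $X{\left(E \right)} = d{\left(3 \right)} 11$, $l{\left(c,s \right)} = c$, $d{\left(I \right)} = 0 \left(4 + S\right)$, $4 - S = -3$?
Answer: $\frac{1}{56704098308} \approx 1.7635 \cdot 10^{-11}$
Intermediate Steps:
$S = 7$ ($S = 4 - -3 = 4 + 3 = 7$)
$d{\left(I \right)} = 0$ ($d{\left(I \right)} = 0 \left(4 + 7\right) = 0 \cdot 11 = 0$)
$X{\left(E \right)} = 0$ ($X{\left(E \right)} = 0 \cdot 11 = 0$)
$\frac{\frac{1}{-163924} + X{\left(-380 \right)}}{-346241 + \left(-3 + l{\left(-15,-4 \right)}\right)^{2}} = \frac{\frac{1}{-163924} + 0}{-346241 + \left(-3 - 15\right)^{2}} = \frac{- \frac{1}{163924} + 0}{-346241 + \left(-18\right)^{2}} = - \frac{1}{163924 \left(-346241 + 324\right)} = - \frac{1}{163924 \left(-345917\right)} = \left(- \frac{1}{163924}\right) \left(- \frac{1}{345917}\right) = \frac{1}{56704098308}$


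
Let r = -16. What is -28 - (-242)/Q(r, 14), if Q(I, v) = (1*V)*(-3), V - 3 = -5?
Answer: 37/3 ≈ 12.333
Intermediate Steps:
V = -2 (V = 3 - 5 = -2)
Q(I, v) = 6 (Q(I, v) = (1*(-2))*(-3) = -2*(-3) = 6)
-28 - (-242)/Q(r, 14) = -28 - (-242)/6 = -28 - 1*(-121/3) = -28 + 121/3 = 37/3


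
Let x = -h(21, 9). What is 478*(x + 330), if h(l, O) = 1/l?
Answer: 3312062/21 ≈ 1.5772e+5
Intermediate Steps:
x = -1/21 ≈ -0.047619
478*(x + 330) = 478*(-1/21 + 330) = 478*(6929/21) = 3312062/21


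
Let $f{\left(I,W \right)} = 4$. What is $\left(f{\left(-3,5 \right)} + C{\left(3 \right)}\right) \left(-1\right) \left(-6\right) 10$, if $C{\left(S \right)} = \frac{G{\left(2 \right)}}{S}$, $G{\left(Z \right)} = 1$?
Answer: $260$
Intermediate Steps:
$C{\left(S \right)} = \frac{1}{S}$ ($C{\left(S \right)} = 1 \frac{1}{S} = \frac{1}{S}$)
$\left(f{\left(-3,5 \right)} + C{\left(3 \right)}\right) \left(-1\right) \left(-6\right) 10 = \left(4 + \frac{1}{3}\right) \left(-1\right) \left(-6\right) 10 = \frac{13}{3} \left(-1\right) \left(-6\right) 10 = \left(- \frac{13}{3}\right) \left(-6\right) 10 = 26 \cdot 10 = 260$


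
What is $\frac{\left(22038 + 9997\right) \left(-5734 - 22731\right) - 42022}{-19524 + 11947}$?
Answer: $\frac{911918297}{7577} \approx 1.2035 \cdot 10^{5}$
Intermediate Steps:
$\frac{\left(22038 + 9997\right) \left(-5734 - 22731\right) - 42022}{-19524 + 11947} = \frac{32035 \left(-28465\right) - 42022}{-7577} = \left(-911876275 - 42022\right) \left(- \frac{1}{7577}\right) = \left(-911918297\right) \left(- \frac{1}{7577}\right) = \frac{911918297}{7577}$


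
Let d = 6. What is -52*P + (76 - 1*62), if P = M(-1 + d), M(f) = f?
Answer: -246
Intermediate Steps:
P = 5 (P = -1 + 6 = 5)
-52*P + (76 - 1*62) = -52*5 + (76 - 1*62) = -260 + (76 - 62) = -260 + 14 = -246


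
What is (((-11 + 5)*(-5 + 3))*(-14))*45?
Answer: -7560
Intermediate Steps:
(((-11 + 5)*(-5 + 3))*(-14))*45 = (-6*(-2)*(-14))*45 = (12*(-14))*45 = -168*45 = -7560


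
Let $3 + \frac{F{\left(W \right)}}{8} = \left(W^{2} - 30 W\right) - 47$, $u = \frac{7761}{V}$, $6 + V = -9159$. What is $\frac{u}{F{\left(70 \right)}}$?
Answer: $- \frac{199}{5170000} \approx -3.8491 \cdot 10^{-5}$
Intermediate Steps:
$V = -9165$ ($V = -6 - 9159 = -9165$)
$u = - \frac{199}{235}$ ($u = \frac{7761}{-9165} = 7761 \left(- \frac{1}{9165}\right) = - \frac{199}{235} \approx -0.84681$)
$F{\left(W \right)} = -400 - 240 W + 8 W^{2}$ ($F{\left(W \right)} = -24 + 8 \left(\left(W^{2} - 30 W\right) - 47\right) = -24 + 8 \left(-47 + W^{2} - 30 W\right) = -24 - \left(376 - 8 W^{2} + 240 W\right) = -400 - 240 W + 8 W^{2}$)
$\frac{u}{F{\left(70 \right)}} = - \frac{199}{235 \left(-400 - 16800 + 8 \cdot 70^{2}\right)} = - \frac{199}{235 \left(-400 - 16800 + 8 \cdot 4900\right)} = - \frac{199}{235 \left(-400 - 16800 + 39200\right)} = - \frac{199}{235 \cdot 22000} = \left(- \frac{199}{235}\right) \frac{1}{22000} = - \frac{199}{5170000}$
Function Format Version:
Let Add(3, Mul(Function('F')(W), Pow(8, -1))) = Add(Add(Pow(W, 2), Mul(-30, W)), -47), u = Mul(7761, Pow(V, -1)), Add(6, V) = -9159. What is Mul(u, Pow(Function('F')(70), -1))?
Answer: Rational(-199, 5170000) ≈ -3.8491e-5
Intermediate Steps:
V = -9165 (V = Add(-6, -9159) = -9165)
u = Rational(-199, 235) (u = Mul(7761, Pow(-9165, -1)) = Mul(7761, Rational(-1, 9165)) = Rational(-199, 235) ≈ -0.84681)
Function('F')(W) = Add(-400, Mul(-240, W), Mul(8, Pow(W, 2))) (Function('F')(W) = Add(-24, Mul(8, Add(Add(Pow(W, 2), Mul(-30, W)), -47))) = Add(-24, Mul(8, Add(-47, Pow(W, 2), Mul(-30, W)))) = Add(-24, Add(-376, Mul(-240, W), Mul(8, Pow(W, 2)))) = Add(-400, Mul(-240, W), Mul(8, Pow(W, 2))))
Mul(u, Pow(Function('F')(70), -1)) = Mul(Rational(-199, 235), Pow(Add(-400, Mul(-240, 70), Mul(8, Pow(70, 2))), -1)) = Mul(Rational(-199, 235), Pow(Add(-400, -16800, Mul(8, 4900)), -1)) = Mul(Rational(-199, 235), Pow(Add(-400, -16800, 39200), -1)) = Mul(Rational(-199, 235), Pow(22000, -1)) = Mul(Rational(-199, 235), Rational(1, 22000)) = Rational(-199, 5170000)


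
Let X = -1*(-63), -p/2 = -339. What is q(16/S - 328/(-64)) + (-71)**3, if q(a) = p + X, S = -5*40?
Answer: -357170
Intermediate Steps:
p = 678 (p = -2*(-339) = 678)
X = 63
S = -200
q(a) = 741 (q(a) = 678 + 63 = 741)
q(16/S - 328/(-64)) + (-71)**3 = 741 + (-71)**3 = 741 - 357911 = -357170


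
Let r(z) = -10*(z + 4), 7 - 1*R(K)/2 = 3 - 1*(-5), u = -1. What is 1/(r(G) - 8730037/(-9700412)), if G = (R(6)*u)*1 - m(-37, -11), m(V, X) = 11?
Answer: 9700412/493750637 ≈ 0.019646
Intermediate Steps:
R(K) = -2 (R(K) = 14 - 2*(3 - 1*(-5)) = 14 - 2*(3 + 5) = 14 - 2*8 = 14 - 16 = -2)
G = -9 (G = -2*(-1)*1 - 1*11 = 2*1 - 11 = 2 - 11 = -9)
r(z) = -40 - 10*z (r(z) = -10*(4 + z) = -40 - 10*z)
1/(r(G) - 8730037/(-9700412)) = 1/((-40 - 10*(-9)) - 8730037/(-9700412)) = 1/((-40 + 90) - 8730037*(-1/9700412)) = 1/(50 + 8730037/9700412) = 1/(493750637/9700412) = 9700412/493750637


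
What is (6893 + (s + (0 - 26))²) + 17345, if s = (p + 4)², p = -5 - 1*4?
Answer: 24239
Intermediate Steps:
p = -9 (p = -5 - 4 = -9)
s = 25 (s = (-9 + 4)² = (-5)² = 25)
(6893 + (s + (0 - 26))²) + 17345 = (6893 + (25 + (0 - 26))²) + 17345 = (6893 + (25 - 26)²) + 17345 = (6893 + (-1)²) + 17345 = (6893 + 1) + 17345 = 6894 + 17345 = 24239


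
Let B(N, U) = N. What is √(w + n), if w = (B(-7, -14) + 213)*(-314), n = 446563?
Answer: 3*√42431 ≈ 617.96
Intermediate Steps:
w = -64684 (w = (-7 + 213)*(-314) = 206*(-314) = -64684)
√(w + n) = √(-64684 + 446563) = √381879 = 3*√42431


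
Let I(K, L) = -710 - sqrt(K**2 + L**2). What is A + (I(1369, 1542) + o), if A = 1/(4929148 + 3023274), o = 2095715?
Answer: 16660363852111/7952422 - 5*sqrt(170077) ≈ 2.0929e+6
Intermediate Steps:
A = 1/7952422 ≈ 1.2575e-7
A + (I(1369, 1542) + o) = 1/7952422 + ((-710 - sqrt(1369**2 + 1542**2)) + 2095715) = 1/7952422 + ((-710 - sqrt(1874161 + 2377764)) + 2095715) = 1/7952422 + ((-710 - sqrt(4251925)) + 2095715) = 1/7952422 + ((-710 - 5*sqrt(170077)) + 2095715) = 1/7952422 + (2095005 - 5*sqrt(170077)) = 16660363852111/7952422 - 5*sqrt(170077)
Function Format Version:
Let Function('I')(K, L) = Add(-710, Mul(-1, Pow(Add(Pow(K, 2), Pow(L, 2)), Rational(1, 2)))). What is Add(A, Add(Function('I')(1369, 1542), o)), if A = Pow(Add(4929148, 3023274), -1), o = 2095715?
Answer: Add(Rational(16660363852111, 7952422), Mul(-5, Pow(170077, Rational(1, 2)))) ≈ 2.0929e+6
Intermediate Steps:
A = Rational(1, 7952422) (A = Pow(7952422, -1) = Rational(1, 7952422) ≈ 1.2575e-7)
Add(A, Add(Function('I')(1369, 1542), o)) = Add(Rational(1, 7952422), Add(Add(-710, Mul(-1, Pow(Add(Pow(1369, 2), Pow(1542, 2)), Rational(1, 2)))), 2095715)) = Add(Rational(1, 7952422), Add(Add(-710, Mul(-1, Pow(Add(1874161, 2377764), Rational(1, 2)))), 2095715)) = Add(Rational(1, 7952422), Add(Add(-710, Mul(-1, Pow(4251925, Rational(1, 2)))), 2095715)) = Add(Rational(1, 7952422), Add(Add(-710, Mul(-1, Mul(5, Pow(170077, Rational(1, 2))))), 2095715)) = Add(Rational(1, 7952422), Add(Add(-710, Mul(-5, Pow(170077, Rational(1, 2)))), 2095715)) = Add(Rational(1, 7952422), Add(2095005, Mul(-5, Pow(170077, Rational(1, 2))))) = Add(Rational(16660363852111, 7952422), Mul(-5, Pow(170077, Rational(1, 2))))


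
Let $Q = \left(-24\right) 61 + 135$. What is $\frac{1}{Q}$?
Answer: $- \frac{1}{1329} \approx -0.00075245$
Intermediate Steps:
$Q = -1329$ ($Q = -1464 + 135 = -1329$)
$\frac{1}{Q} = \frac{1}{-1329} = - \frac{1}{1329}$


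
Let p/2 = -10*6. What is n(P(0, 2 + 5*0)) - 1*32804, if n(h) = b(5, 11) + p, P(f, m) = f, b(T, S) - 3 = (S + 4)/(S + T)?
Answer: -526721/16 ≈ -32920.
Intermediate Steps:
b(T, S) = 3 + (4 + S)/(S + T) (b(T, S) = 3 + (S + 4)/(S + T) = 3 + (4 + S)/(S + T))
p = -120 (p = 2*(-10*6) = 2*(-60) = -120)
n(h) = -1857/16 (n(h) = (4 + 3*5 + 4*11)/(11 + 5) - 120 = (4 + 15 + 44)/16 - 120 = (1/16)*63 - 120 = 63/16 - 120 = -1857/16)
n(P(0, 2 + 5*0)) - 1*32804 = -1857/16 - 1*32804 = -1857/16 - 32804 = -526721/16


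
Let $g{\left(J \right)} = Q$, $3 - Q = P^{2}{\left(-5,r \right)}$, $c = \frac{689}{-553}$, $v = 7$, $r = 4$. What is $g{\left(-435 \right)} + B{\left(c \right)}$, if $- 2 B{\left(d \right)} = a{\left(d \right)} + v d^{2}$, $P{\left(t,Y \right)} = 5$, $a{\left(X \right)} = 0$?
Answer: $- \frac{2396949}{87374} \approx -27.433$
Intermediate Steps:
$c = - \frac{689}{553}$ ($c = 689 \left(- \frac{1}{553}\right) = - \frac{689}{553} \approx -1.2459$)
$B{\left(d \right)} = - \frac{7 d^{2}}{2}$ ($B{\left(d \right)} = - \frac{0 + 7 d^{2}}{2} = - \frac{7 d^{2}}{2}$)
$Q = -22$ ($Q = 3 - 5^{2} = 3 - 25 = -22$)
$g{\left(J \right)} = -22$
$g{\left(-435 \right)} + B{\left(c \right)} = -22 - \frac{7 \left(- \frac{689}{553}\right)^{2}}{2} = -22 - \frac{474721}{87374} = - \frac{2396949}{87374}$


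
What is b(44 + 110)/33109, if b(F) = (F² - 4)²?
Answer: 562258944/33109 ≈ 16982.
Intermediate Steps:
b(F) = (-4 + F²)²
b(44 + 110)/33109 = (-4 + (44 + 110)²)²/33109 = (-4 + 154²)²*(1/33109) = (-4 + 23716)²*(1/33109) = 23712²*(1/33109) = 562258944*(1/33109) = 562258944/33109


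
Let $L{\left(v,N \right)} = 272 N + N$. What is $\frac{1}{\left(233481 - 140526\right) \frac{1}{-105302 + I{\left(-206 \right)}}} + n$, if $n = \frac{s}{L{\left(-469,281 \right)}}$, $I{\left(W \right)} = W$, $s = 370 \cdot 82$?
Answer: $- \frac{1757860168}{2376952305} \approx -0.73954$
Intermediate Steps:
$s = 30340$
$L{\left(v,N \right)} = 273 N$
$n = \frac{30340}{76713}$ ($n = \frac{30340}{273 \cdot 281} = \frac{30340}{76713} \approx 0.3955$)
$\frac{1}{\left(233481 - 140526\right) \frac{1}{-105302 + I{\left(-206 \right)}}} + n = \frac{1}{\left(233481 - 140526\right) \frac{1}{-105302 - 206}} + \frac{30340}{76713} = \frac{1}{92955 \frac{1}{-105508}} + \frac{30340}{76713} = \frac{1}{92955 \left(- \frac{1}{105508}\right)} + \frac{30340}{76713} = \frac{1}{- \frac{92955}{105508}} + \frac{30340}{76713} = - \frac{105508}{92955} + \frac{30340}{76713} = - \frac{1757860168}{2376952305}$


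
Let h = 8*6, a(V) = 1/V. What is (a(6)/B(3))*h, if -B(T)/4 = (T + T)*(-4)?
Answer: 1/12 ≈ 0.083333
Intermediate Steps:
B(T) = 32*T (B(T) = -4*(T + T)*(-4) = -4*2*T*(-4) = -(-32)*T = 32*T)
h = 48
(a(6)/B(3))*h = (1/(6*((32*3))))*48 = ((⅙)/96)*48 = ((⅙)*(1/96))*48 = (1/576)*48 = 1/12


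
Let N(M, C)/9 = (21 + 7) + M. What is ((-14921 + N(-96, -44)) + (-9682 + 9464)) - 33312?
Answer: -49063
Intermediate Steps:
N(M, C) = 252 + 9*M (N(M, C) = 9*((21 + 7) + M) = 9*(28 + M) = 252 + 9*M)
((-14921 + N(-96, -44)) + (-9682 + 9464)) - 33312 = ((-14921 + (252 + 9*(-96))) + (-9682 + 9464)) - 33312 = ((-14921 + (252 - 864)) - 218) - 33312 = ((-14921 - 612) - 218) - 33312 = (-15533 - 218) - 33312 = -15751 - 33312 = -49063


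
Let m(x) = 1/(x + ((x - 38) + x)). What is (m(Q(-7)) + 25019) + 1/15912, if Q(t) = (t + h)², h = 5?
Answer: 30623209/1224 ≈ 25019.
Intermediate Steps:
Q(t) = (5 + t)² (Q(t) = (t + 5)² = (5 + t)²)
m(x) = 1/(-38 + 3*x) (m(x) = 1/(x + ((-38 + x) + x)) = 1/(x + (-38 + 2*x)) = 1/(-38 + 3*x))
(m(Q(-7)) + 25019) + 1/15912 = (1/(-38 + 3*(5 - 7)²) + 25019) + 1/15912 = (1/(-38 + 3*(-2)²) + 25019) + 1/15912 = (1/(-38 + 3*4) + 25019) + 1/15912 = (1/(-38 + 12) + 25019) + 1/15912 = (1/(-26) + 25019) + 1/15912 = (-1/26 + 25019) + 1/15912 = 650493/26 + 1/15912 = 30623209/1224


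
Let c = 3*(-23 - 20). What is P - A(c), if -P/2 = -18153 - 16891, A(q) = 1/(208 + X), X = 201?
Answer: 28665991/409 ≈ 70088.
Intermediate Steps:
c = -129 (c = 3*(-43) = -129)
A(q) = 1/409 (A(q) = 1/(208 + 201) = 1/409)
P = 70088 (P = -2*(-18153 - 16891) = -2*(-35044) = 70088)
P - A(c) = 70088 - 1*1/409 = 70088 - 1/409 = 28665991/409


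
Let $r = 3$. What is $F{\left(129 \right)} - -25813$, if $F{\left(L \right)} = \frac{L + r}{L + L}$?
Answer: $\frac{1109981}{43} \approx 25814.0$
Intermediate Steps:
$F{\left(L \right)} = \frac{3 + L}{2 L}$ ($F{\left(L \right)} = \frac{L + 3}{L + L} = \frac{3 + L}{2 L}$)
$F{\left(129 \right)} - -25813 = \frac{3 + 129}{2 \cdot 129} - -25813 = \frac{1}{2} \cdot \frac{1}{129} \cdot 132 + 25813 = \frac{22}{43} + 25813 = \frac{1109981}{43}$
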